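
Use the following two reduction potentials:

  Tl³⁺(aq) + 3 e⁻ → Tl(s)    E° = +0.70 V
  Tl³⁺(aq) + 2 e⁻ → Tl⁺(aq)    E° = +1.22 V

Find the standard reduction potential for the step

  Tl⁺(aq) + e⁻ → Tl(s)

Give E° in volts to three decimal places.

Sequential free energies add, so n₃E°₃ = n₁E°₁ + n₂E°₂.
With n₃ = 3, and the known step contributing 2×(+1.22) V, the unknown satisfies 1·E° = 3×(+0.70) − 2×(+1.22) = -0.340.
E° = -0.340 / 1 = -0.340 V.

-0.340 V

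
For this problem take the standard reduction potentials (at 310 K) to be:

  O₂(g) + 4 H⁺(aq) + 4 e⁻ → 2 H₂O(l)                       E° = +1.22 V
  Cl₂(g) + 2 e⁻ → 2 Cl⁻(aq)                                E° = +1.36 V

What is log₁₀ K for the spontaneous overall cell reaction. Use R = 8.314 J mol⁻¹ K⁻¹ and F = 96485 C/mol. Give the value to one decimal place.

9.1

Cathode: Cl₂/Cl⁻; anode: O₂/H₂O. E°cell = (+1.36) − (+1.22) = +0.14 V, with n = 4.
ΔG° = −nFE° = −RT ln K, so ln K = nFE°/(RT) = (4)(96485)(+0.14) / ((8.314)(310)) = 20.964.
log₁₀ K = 20.964 / ln 10 = 9.1.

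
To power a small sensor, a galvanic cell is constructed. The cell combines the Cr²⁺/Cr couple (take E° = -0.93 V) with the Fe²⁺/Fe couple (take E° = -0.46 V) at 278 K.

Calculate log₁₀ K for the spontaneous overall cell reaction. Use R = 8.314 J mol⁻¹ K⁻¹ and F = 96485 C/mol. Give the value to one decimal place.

17.0

Cathode: Fe²⁺/Fe; anode: Cr²⁺/Cr. E°cell = (-0.46) − (-0.93) = +0.47 V, with n = 2.
ΔG° = −nFE° = −RT ln K, so ln K = nFE°/(RT) = (2)(96485)(+0.47) / ((8.314)(278)) = 39.240.
log₁₀ K = 39.240 / ln 10 = 17.0.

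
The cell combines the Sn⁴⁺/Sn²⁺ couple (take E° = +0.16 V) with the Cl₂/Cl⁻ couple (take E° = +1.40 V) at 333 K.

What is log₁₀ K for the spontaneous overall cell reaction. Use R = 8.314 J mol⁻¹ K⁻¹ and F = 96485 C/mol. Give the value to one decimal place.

37.5

Cathode: Cl₂/Cl⁻; anode: Sn⁴⁺/Sn²⁺. E°cell = (+1.40) − (+0.16) = +1.24 V, with n = 2.
ΔG° = −nFE° = −RT ln K, so ln K = nFE°/(RT) = (2)(96485)(+1.24) / ((8.314)(333)) = 86.429.
log₁₀ K = 86.429 / ln 10 = 37.5.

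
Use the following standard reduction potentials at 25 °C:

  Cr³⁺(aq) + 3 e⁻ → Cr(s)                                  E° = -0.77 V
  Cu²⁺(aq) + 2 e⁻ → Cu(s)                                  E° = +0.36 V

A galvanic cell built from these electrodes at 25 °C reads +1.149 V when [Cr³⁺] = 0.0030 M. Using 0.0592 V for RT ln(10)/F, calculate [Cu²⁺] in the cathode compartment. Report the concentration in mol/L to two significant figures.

Cu²⁺/Cu is the cathode, Cr³⁺/Cr the anode: E°cell = +1.13 V, n = 6.
Overall reaction: 3 Cu²⁺(aq) + 2 Cr(s) → 3 Cu(s) + 2 Cr³⁺(aq); Q = [Cr³⁺]^2/[Cu²⁺]^3.
From E = E° − (0.0592/n) log Q: log Q = (E° − E)·n/0.0592 = (+1.13 − (+1.149))·6/0.0592 = -1.9257.
So 3·log[Cu²⁺] = 2·log(0.003) − log Q = -5.0458 − (-1.9257) = -3.1201; log[Cu²⁺] = -3.1201 / 3 = -1.0400; [Cu²⁺] = 10^(-1.0400) ≈ 0.091 M.

0.091 M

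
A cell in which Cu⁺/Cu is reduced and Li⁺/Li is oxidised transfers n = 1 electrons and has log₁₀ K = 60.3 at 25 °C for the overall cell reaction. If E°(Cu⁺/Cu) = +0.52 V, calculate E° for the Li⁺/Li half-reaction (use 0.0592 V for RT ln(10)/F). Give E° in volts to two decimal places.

E°cell = (0.0592/n)·log K = (0.0592/1)(60.3) = +3.570 V.
Since Cu⁺/Cu is the cathode and Li⁺/Li the anode, E°cell = E°(Cu⁺/Cu) − E°(Li⁺/Li).
So E°(Li⁺/Li) = E°(Cu⁺/Cu) − E°cell = (+0.52) − (+3.570) = -3.05 V.

-3.05 V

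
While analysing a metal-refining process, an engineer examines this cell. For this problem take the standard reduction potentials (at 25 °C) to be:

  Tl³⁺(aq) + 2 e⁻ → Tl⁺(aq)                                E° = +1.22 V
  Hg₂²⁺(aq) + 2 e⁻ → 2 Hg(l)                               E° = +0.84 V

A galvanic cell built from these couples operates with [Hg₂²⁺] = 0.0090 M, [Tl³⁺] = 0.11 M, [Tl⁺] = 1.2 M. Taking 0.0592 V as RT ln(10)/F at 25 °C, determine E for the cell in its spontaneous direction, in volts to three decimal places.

Tl³⁺/Tl⁺ is the cathode (higher E°), Hg₂²⁺/Hg the anode: E°cell = +1.22 − (+0.84) = +0.38 V, n = 2.
Overall: Tl³⁺(aq) + 2 Hg(l) → Tl⁺(aq) + Hg₂²⁺(aq)
Q = [Tl⁺]·[Hg₂²⁺] / ([Tl³⁺]); log Q = -1.008.
E = E° − (0.0592/n) log Q = +0.38 − (0.0592/2)(-1.008) = +0.410 V.

+0.410 V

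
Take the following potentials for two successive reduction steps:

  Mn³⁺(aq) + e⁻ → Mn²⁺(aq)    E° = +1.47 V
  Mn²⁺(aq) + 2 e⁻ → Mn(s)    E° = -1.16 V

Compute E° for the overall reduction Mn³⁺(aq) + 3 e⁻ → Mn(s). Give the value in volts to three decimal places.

-0.283 V

Adding the free-energy changes (−nFE°) of the two steps gives −n₃FE°₃ = −n₁FE°₁ − n₂FE°₂.
E°₃ = (1×+1.47 + 2×-1.16) / 3 = (-0.850) / 3 = -0.283 V.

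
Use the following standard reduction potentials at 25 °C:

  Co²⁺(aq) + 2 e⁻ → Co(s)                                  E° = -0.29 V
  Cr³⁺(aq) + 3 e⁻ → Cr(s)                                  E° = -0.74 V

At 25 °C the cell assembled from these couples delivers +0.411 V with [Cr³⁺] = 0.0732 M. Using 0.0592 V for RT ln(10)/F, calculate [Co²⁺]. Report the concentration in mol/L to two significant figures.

0.0084 M

Co²⁺/Co is the cathode, Cr³⁺/Cr the anode: E°cell = +0.45 V, n = 6.
Overall reaction: 3 Co²⁺(aq) + 2 Cr(s) → 3 Co(s) + 2 Cr³⁺(aq); Q = [Cr³⁺]^2/[Co²⁺]^3.
From E = E° − (0.0592/n) log Q: log Q = (E° − E)·n/0.0592 = (+0.45 − (+0.411))·6/0.0592 = 3.9527.
So 3·log[Co²⁺] = 2·log(0.0732) − log Q = -2.2710 − (3.9527) = -6.2237; log[Co²⁺] = -6.2237 / 3 = -2.0746; [Co²⁺] = 10^(-2.0746) ≈ 0.0084 M.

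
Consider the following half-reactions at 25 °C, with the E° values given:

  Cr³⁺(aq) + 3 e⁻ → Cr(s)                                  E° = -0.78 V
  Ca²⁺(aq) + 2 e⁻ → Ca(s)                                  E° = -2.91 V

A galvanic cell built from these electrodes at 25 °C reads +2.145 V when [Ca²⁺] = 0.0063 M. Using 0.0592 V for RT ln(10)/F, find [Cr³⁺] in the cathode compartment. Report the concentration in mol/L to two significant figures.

0.0029 M

Cr³⁺/Cr is the cathode, Ca²⁺/Ca the anode: E°cell = +2.13 V, n = 6.
Overall reaction: 2 Cr³⁺(aq) + 3 Ca(s) → 2 Cr(s) + 3 Ca²⁺(aq); Q = [Ca²⁺]^3/[Cr³⁺]^2.
From E = E° − (0.0592/n) log Q: log Q = (E° − E)·n/0.0592 = (+2.13 − (+2.145))·6/0.0592 = -1.5203.
So 2·log[Cr³⁺] = 3·log(0.0063) − log Q = -6.6020 − (-1.5203) = -5.0817; log[Cr³⁺] = -5.0817 / 2 = -2.5408; [Cr³⁺] = 10^(-2.5408) ≈ 0.0029 M.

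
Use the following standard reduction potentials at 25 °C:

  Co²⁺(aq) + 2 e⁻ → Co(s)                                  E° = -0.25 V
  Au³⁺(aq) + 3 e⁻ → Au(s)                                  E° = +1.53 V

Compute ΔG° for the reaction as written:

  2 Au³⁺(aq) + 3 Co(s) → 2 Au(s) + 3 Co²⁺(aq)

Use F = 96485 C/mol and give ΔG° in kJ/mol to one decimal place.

-1030.5 kJ/mol

As written, Au³⁺/Au is reduced (cathode) and Co²⁺/Co is oxidised (anode), so E°cell = (+1.53) − (-0.25) = +1.78 V.
Balancing electrons gives n = 6.
ΔG° = −nFE° = −(6)(96485)(+1.78) = -1,030,460 J = -1030.5 kJ/mol.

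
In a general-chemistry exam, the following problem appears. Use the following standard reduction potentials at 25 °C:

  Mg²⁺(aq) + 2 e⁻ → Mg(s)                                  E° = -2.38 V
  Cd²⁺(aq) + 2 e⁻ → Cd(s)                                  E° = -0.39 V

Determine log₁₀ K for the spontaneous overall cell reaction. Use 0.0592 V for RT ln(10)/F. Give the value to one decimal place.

Cathode: Cd²⁺/Cd; anode: Mg²⁺/Mg. E°cell = +1.99 V, n = 2.
log K = nE°cell / 0.0592 = (2)(+1.99) / 0.0592 = 67.2.

67.2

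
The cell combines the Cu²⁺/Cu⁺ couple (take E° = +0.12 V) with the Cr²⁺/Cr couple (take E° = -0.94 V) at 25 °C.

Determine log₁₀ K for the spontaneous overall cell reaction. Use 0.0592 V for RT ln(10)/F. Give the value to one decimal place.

35.8

Cathode: Cu²⁺/Cu⁺; anode: Cr²⁺/Cr. E°cell = +1.06 V, n = 2.
log K = nE°cell / 0.0592 = (2)(+1.06) / 0.0592 = 35.8.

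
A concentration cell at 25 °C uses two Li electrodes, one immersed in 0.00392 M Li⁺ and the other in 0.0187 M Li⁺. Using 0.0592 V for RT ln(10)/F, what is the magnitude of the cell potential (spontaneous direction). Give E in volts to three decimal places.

+0.040 V

For a concentration cell E°cell = 0. The 0.0187 M side is the cathode (reduction is favoured where [Li⁺] is higher).
With n = 1, E = −(0.0592/1) log([Li⁺]ₐₙ/[Li⁺]꜀ₐₜ) = −(0.0592/1) log(0.00392/0.0187) = −(0.0592/1)(-0.679) = +0.040 V.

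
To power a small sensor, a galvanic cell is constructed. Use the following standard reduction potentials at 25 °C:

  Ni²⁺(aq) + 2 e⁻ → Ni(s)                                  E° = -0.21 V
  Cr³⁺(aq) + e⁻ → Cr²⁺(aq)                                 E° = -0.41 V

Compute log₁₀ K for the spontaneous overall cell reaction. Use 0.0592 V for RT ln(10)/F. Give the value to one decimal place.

6.8

Cathode: Ni²⁺/Ni; anode: Cr³⁺/Cr²⁺. E°cell = +0.20 V, n = 2.
log K = nE°cell / 0.0592 = (2)(+0.20) / 0.0592 = 6.8.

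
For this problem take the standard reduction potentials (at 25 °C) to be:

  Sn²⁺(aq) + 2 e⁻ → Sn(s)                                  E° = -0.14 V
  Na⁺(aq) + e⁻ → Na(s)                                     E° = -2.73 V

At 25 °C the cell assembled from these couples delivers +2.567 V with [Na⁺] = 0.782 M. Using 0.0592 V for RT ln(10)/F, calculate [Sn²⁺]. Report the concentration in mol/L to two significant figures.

Sn²⁺/Sn is the cathode, Na⁺/Na the anode: E°cell = +2.59 V, n = 2.
Overall reaction: Sn²⁺(aq) + 2 Na(s) → Sn(s) + 2 Na⁺(aq); Q = [Na⁺]^2/[Sn²⁺]^1.
From E = E° − (0.0592/n) log Q: log Q = (E° − E)·n/0.0592 = (+2.59 − (+2.567))·2/0.0592 = 0.7770.
So 1·log[Sn²⁺] = 2·log(0.782) − log Q = -0.2136 − (0.7770) = -0.9906; [Sn²⁺] = 10^(-0.9906) ≈ 0.10 M.

0.10 M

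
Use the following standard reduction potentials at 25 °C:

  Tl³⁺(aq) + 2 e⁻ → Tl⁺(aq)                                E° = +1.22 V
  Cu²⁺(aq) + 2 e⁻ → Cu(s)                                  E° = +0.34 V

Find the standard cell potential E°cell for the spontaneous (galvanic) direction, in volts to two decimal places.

+0.88 V

The Tl³⁺/Tl⁺ couple has the higher reduction potential, so it is the cathode; Cu²⁺/Cu is oxidised at the anode.
E°cell = E°(cathode) − E°(anode) = (+1.22) − (+0.34) = +0.88 V.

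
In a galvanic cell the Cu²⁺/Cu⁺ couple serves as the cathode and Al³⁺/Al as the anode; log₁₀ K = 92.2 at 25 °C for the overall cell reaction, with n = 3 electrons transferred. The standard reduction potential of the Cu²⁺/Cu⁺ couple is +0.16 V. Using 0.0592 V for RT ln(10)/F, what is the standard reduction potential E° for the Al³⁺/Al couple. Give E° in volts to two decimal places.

E°cell = (0.0592/n)·log K = (0.0592/3)(92.2) = +1.819 V.
Since Cu²⁺/Cu⁺ is the cathode and Al³⁺/Al the anode, E°cell = E°(Cu²⁺/Cu⁺) − E°(Al³⁺/Al).
So E°(Al³⁺/Al) = E°(Cu²⁺/Cu⁺) − E°cell = (+0.16) − (+1.819) = -1.66 V.

-1.66 V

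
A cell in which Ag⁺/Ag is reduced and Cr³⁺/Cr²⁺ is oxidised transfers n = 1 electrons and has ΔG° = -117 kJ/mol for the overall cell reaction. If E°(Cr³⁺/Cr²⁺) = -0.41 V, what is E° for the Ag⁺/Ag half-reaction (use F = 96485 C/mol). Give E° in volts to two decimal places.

+0.80 V

E°cell = −ΔG°/(nF) = −(-117×10³)/((1)(96485)) = +1.213 V.
Since Ag⁺/Ag is the cathode and Cr³⁺/Cr²⁺ the anode, E°cell = E°(Ag⁺/Ag) − E°(Cr³⁺/Cr²⁺).
So E°(Ag⁺/Ag) = E°cell + E°(Cr³⁺/Cr²⁺) = +1.213 + (-0.41) = +0.80 V.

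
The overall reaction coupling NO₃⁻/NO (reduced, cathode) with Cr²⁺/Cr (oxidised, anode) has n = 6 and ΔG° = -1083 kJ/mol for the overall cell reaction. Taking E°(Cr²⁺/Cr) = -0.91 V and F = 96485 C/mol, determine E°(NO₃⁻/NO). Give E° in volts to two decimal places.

E°cell = −ΔG°/(nF) = −(-1083×10³)/((6)(96485)) = +1.871 V.
Since NO₃⁻/NO is the cathode and Cr²⁺/Cr the anode, E°cell = E°(NO₃⁻/NO) − E°(Cr²⁺/Cr).
So E°(NO₃⁻/NO) = E°cell + E°(Cr²⁺/Cr) = +1.871 + (-0.91) = +0.96 V.

+0.96 V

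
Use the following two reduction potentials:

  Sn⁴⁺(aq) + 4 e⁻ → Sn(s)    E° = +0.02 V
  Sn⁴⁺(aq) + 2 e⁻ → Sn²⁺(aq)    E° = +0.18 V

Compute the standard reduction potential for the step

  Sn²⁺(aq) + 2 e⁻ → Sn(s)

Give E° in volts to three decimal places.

-0.140 V

Sequential free energies add, so n₃E°₃ = n₁E°₁ + n₂E°₂.
With n₃ = 4, and the known step contributing 2×(+0.18) V, the unknown satisfies 2·E° = 4×(+0.02) − 2×(+0.18) = -0.280.
E° = -0.280 / 2 = -0.140 V.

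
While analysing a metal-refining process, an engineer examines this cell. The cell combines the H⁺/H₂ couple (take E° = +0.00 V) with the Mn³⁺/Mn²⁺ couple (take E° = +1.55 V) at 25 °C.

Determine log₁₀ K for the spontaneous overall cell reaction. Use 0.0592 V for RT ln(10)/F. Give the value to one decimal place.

52.4

Cathode: Mn³⁺/Mn²⁺; anode: H⁺/H₂. E°cell = +1.55 V, n = 2.
log K = nE°cell / 0.0592 = (2)(+1.55) / 0.0592 = 52.4.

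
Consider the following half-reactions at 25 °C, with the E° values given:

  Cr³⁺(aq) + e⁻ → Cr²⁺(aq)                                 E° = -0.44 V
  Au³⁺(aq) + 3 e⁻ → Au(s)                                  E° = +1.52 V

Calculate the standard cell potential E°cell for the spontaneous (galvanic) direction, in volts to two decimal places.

The Au³⁺/Au couple has the higher reduction potential, so it is the cathode; Cr³⁺/Cr²⁺ is oxidised at the anode.
E°cell = E°(cathode) − E°(anode) = (+1.52) − (-0.44) = +1.96 V.

+1.96 V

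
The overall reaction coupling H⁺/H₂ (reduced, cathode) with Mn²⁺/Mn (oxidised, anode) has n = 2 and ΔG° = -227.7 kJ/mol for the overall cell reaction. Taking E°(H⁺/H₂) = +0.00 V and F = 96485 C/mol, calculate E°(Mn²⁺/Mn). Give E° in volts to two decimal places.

-1.18 V

E°cell = −ΔG°/(nF) = −(-227.7×10³)/((2)(96485)) = +1.180 V.
Since H⁺/H₂ is the cathode and Mn²⁺/Mn the anode, E°cell = E°(H⁺/H₂) − E°(Mn²⁺/Mn).
So E°(Mn²⁺/Mn) = E°(H⁺/H₂) − E°cell = (+0.00) − (+1.180) = -1.18 V.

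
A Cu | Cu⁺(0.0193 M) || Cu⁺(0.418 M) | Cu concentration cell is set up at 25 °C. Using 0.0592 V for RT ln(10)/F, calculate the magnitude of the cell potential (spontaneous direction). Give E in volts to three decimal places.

+0.079 V

For a concentration cell E°cell = 0. The 0.418 M side is the cathode (reduction is favoured where [Cu⁺] is higher).
With n = 1, E = −(0.0592/1) log([Cu⁺]ₐₙ/[Cu⁺]꜀ₐₜ) = −(0.0592/1) log(0.0193/0.418) = −(0.0592/1)(-1.336) = +0.079 V.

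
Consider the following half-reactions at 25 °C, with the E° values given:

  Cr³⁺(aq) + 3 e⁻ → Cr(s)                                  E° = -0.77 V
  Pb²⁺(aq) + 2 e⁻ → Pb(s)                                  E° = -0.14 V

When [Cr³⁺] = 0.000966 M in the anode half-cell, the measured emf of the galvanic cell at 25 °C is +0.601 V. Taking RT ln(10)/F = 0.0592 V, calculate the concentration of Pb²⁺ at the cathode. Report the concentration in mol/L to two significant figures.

Pb²⁺/Pb is the cathode, Cr³⁺/Cr the anode: E°cell = +0.63 V, n = 6.
Overall reaction: 3 Pb²⁺(aq) + 2 Cr(s) → 3 Pb(s) + 2 Cr³⁺(aq); Q = [Cr³⁺]^2/[Pb²⁺]^3.
From E = E° − (0.0592/n) log Q: log Q = (E° − E)·n/0.0592 = (+0.63 − (+0.601))·6/0.0592 = 2.9392.
So 3·log[Pb²⁺] = 2·log(0.000966) − log Q = -6.0300 − (2.9392) = -8.9692; log[Pb²⁺] = -8.9692 / 3 = -2.9897; [Pb²⁺] = 10^(-2.9897) ≈ 0.0010 M.

0.0010 M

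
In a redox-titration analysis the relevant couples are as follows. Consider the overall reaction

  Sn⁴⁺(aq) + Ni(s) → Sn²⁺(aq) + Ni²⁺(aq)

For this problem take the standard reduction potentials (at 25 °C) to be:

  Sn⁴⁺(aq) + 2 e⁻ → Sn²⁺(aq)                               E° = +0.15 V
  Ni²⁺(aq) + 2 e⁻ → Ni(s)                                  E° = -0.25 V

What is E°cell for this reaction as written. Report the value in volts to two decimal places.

+0.40 V

The Sn⁴⁺/Sn²⁺ couple has the higher reduction potential, so it is the cathode; Ni²⁺/Ni is oxidised at the anode.
E°cell = E°(cathode) − E°(anode) = (+0.15) − (-0.25) = +0.40 V.
Since E°cell > 0, the reaction is spontaneous under standard conditions.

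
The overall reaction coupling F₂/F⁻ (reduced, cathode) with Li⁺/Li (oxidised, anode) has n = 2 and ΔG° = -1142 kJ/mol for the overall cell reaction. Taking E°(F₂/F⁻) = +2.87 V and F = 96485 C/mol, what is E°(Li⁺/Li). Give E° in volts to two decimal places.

-3.05 V

E°cell = −ΔG°/(nF) = −(-1142×10³)/((2)(96485)) = +5.918 V.
Since F₂/F⁻ is the cathode and Li⁺/Li the anode, E°cell = E°(F₂/F⁻) − E°(Li⁺/Li).
So E°(Li⁺/Li) = E°(F₂/F⁻) − E°cell = (+2.87) − (+5.918) = -3.05 V.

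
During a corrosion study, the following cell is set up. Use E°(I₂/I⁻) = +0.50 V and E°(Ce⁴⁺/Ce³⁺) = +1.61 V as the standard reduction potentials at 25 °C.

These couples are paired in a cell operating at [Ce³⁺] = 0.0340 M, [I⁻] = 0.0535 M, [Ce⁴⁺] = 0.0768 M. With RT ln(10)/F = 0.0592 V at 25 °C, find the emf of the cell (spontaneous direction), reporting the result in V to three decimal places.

Ce⁴⁺/Ce³⁺ is the cathode (higher E°), I₂/I⁻ the anode: E°cell = +1.61 − (+0.50) = +1.11 V, n = 2.
Overall: 2 Ce⁴⁺(aq) + 2 I⁻(aq) → 2 Ce³⁺(aq) + I₂(s)
Q = [Ce³⁺]^2 / ([Ce⁴⁺]^2·[I⁻]^2); log Q = 1.836.
E = E° − (0.0592/n) log Q = +1.11 − (0.0592/2)(1.836) = +1.056 V.

+1.056 V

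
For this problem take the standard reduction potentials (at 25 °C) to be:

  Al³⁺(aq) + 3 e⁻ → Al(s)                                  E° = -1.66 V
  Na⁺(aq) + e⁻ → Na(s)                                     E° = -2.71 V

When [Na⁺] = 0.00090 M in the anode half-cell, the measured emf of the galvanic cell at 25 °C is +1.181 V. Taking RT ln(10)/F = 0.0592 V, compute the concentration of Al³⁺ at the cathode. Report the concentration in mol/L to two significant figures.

Al³⁺/Al is the cathode, Na⁺/Na the anode: E°cell = +1.05 V, n = 3.
Overall reaction: Al³⁺(aq) + 3 Na(s) → Al(s) + 3 Na⁺(aq); Q = [Na⁺]^3/[Al³⁺]^1.
From E = E° − (0.0592/n) log Q: log Q = (E° − E)·n/0.0592 = (+1.05 − (+1.181))·3/0.0592 = -6.6385.
So 1·log[Al³⁺] = 3·log(0.0009) − log Q = -9.1373 − (-6.6385) = -2.4988; [Al³⁺] = 10^(-2.4988) ≈ 0.0032 M.

0.0032 M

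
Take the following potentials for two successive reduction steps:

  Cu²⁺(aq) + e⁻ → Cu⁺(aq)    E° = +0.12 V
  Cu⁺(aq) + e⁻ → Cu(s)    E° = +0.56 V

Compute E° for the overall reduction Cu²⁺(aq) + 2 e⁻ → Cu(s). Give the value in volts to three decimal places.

Since ΔG° = −nFE° is additive over sequential reductions, n₃E°₃ = n₁E°₁ + n₂E°₂.
E°₃ = (1×+0.12 + 1×+0.56) / 2 = (+0.680) / 2 = +0.340 V.

+0.340 V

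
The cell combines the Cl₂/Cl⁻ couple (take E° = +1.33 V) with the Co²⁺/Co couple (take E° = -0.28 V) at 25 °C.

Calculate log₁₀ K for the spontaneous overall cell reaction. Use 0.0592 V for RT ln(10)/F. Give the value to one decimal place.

Cathode: Cl₂/Cl⁻; anode: Co²⁺/Co. E°cell = +1.61 V, n = 2.
log K = nE°cell / 0.0592 = (2)(+1.61) / 0.0592 = 54.4.

54.4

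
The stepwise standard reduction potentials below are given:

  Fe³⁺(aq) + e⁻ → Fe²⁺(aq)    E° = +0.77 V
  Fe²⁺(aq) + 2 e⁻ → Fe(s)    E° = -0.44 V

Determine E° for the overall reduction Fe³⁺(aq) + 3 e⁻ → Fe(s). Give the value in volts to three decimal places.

Since ΔG° = −nFE° is additive over sequential reductions, n₃E°₃ = n₁E°₁ + n₂E°₂.
E°₃ = (1×+0.77 + 2×-0.44) / 3 = (-0.110) / 3 = -0.037 V.

-0.037 V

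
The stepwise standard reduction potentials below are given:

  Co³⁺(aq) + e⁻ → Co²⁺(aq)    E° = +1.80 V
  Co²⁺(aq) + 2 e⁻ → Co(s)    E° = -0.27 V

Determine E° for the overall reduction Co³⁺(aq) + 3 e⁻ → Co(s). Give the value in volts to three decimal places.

Since ΔG° = −nFE° is additive over sequential reductions, n₃E°₃ = n₁E°₁ + n₂E°₂.
E°₃ = (1×+1.80 + 2×-0.27) / 3 = (+1.260) / 3 = +0.420 V.

+0.420 V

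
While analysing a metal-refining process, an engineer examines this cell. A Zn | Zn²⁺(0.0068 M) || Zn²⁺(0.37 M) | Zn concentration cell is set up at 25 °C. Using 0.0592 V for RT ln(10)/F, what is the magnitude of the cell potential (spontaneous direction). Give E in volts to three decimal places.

For a concentration cell E°cell = 0. The 0.37 M side is the cathode (reduction is favoured where [Zn²⁺] is higher).
With n = 2, E = −(0.0592/2) log([Zn²⁺]ₐₙ/[Zn²⁺]꜀ₐₜ) = −(0.0592/2) log(0.0068/0.37) = −(0.0592/2)(-1.736) = +0.051 V.

+0.051 V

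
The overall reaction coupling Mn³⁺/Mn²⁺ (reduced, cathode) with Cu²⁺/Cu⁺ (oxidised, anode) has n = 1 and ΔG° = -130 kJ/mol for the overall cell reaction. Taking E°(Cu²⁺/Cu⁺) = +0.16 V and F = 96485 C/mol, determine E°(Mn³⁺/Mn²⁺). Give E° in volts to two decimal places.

+1.51 V

E°cell = −ΔG°/(nF) = −(-130×10³)/((1)(96485)) = +1.347 V.
Since Mn³⁺/Mn²⁺ is the cathode and Cu²⁺/Cu⁺ the anode, E°cell = E°(Mn³⁺/Mn²⁺) − E°(Cu²⁺/Cu⁺).
So E°(Mn³⁺/Mn²⁺) = E°cell + E°(Cu²⁺/Cu⁺) = +1.347 + (+0.16) = +1.51 V.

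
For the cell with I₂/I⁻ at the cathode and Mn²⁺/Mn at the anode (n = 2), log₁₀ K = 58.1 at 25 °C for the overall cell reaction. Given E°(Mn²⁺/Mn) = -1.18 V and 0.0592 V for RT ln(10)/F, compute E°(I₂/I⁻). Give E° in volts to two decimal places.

+0.54 V

E°cell = (0.0592/n)·log K = (0.0592/2)(58.1) = +1.720 V.
Since I₂/I⁻ is the cathode and Mn²⁺/Mn the anode, E°cell = E°(I₂/I⁻) − E°(Mn²⁺/Mn).
So E°(I₂/I⁻) = E°cell + E°(Mn²⁺/Mn) = +1.720 + (-1.18) = +0.54 V.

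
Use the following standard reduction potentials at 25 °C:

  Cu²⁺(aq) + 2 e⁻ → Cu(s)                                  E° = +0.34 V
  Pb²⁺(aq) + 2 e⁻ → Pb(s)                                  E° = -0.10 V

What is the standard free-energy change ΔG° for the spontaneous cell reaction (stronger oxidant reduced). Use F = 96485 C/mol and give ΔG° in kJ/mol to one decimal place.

Cu²⁺/Cu (E° = +0.34 V) is the cathode; Pb²⁺/Pb (E° = -0.10 V) is the anode, so E°cell = +0.44 V.
Balancing electrons gives n = 2 (lcm of 2 and 2).
ΔG° = −nFE° = −(2)(96485)(+0.44) = -84,907 J = -84.9 kJ/mol.

-84.9 kJ/mol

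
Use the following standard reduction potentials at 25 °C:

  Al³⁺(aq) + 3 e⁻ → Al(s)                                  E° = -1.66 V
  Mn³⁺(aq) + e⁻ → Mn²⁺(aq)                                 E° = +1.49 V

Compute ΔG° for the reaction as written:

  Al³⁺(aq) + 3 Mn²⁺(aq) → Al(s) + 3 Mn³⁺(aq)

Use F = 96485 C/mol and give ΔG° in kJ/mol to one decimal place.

As written, Al³⁺/Al is reduced (cathode) and Mn³⁺/Mn²⁺ is oxidised (anode), so E°cell = (-1.66) − (+1.49) = -3.15 V.
Balancing electrons gives n = 3.
ΔG° = −nFE° = −(3)(96485)(-3.15) = 911,783 J = +911.8 kJ/mol.

+911.8 kJ/mol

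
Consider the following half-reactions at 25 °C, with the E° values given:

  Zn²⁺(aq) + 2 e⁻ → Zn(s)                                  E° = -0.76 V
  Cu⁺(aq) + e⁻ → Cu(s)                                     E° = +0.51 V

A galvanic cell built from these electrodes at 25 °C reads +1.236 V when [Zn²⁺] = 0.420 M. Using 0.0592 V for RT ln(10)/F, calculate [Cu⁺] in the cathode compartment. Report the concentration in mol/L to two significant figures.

Cu⁺/Cu is the cathode, Zn²⁺/Zn the anode: E°cell = +1.27 V, n = 2.
Overall reaction: 2 Cu⁺(aq) + Zn(s) → 2 Cu(s) + Zn²⁺(aq); Q = [Zn²⁺]^1/[Cu⁺]^2.
From E = E° − (0.0592/n) log Q: log Q = (E° − E)·n/0.0592 = (+1.27 − (+1.236))·2/0.0592 = 1.1486.
So 2·log[Cu⁺] = 1·log(0.42) − log Q = -0.3768 − (1.1486) = -1.5254; log[Cu⁺] = -1.5254 / 2 = -0.7627; [Cu⁺] = 10^(-0.7627) ≈ 0.17 M.

0.17 M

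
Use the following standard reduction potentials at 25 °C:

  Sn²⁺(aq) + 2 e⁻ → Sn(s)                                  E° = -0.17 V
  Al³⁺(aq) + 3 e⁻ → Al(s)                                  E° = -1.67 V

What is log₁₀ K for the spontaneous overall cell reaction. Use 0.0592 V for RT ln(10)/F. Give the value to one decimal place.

Cathode: Sn²⁺/Sn; anode: Al³⁺/Al. E°cell = +1.50 V, n = 6.
log K = nE°cell / 0.0592 = (6)(+1.50) / 0.0592 = 152.0.

152.0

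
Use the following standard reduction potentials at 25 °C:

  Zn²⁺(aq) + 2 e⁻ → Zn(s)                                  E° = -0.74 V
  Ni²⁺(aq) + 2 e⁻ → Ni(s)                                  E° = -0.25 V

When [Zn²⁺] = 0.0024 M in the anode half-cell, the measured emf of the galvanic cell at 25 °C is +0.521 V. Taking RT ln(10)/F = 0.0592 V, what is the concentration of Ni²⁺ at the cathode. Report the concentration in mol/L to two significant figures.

0.027 M

Ni²⁺/Ni is the cathode, Zn²⁺/Zn the anode: E°cell = +0.49 V, n = 2.
Overall reaction: Ni²⁺(aq) + Zn(s) → Ni(s) + Zn²⁺(aq); Q = [Zn²⁺]^1/[Ni²⁺]^1.
From E = E° − (0.0592/n) log Q: log Q = (E° − E)·n/0.0592 = (+0.49 − (+0.521))·2/0.0592 = -1.0473.
So 1·log[Ni²⁺] = 1·log(0.0024) − log Q = -2.6198 − (-1.0473) = -1.5725; [Ni²⁺] = 10^(-1.5725) ≈ 0.027 M.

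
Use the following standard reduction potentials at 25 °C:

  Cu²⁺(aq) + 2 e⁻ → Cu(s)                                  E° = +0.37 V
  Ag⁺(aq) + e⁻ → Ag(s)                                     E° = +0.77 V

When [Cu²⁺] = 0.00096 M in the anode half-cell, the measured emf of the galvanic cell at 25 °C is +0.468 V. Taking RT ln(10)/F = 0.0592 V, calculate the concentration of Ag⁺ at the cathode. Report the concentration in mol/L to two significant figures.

0.44 M

Ag⁺/Ag is the cathode, Cu²⁺/Cu the anode: E°cell = +0.40 V, n = 2.
Overall reaction: 2 Ag⁺(aq) + Cu(s) → 2 Ag(s) + Cu²⁺(aq); Q = [Cu²⁺]^1/[Ag⁺]^2.
From E = E° − (0.0592/n) log Q: log Q = (E° − E)·n/0.0592 = (+0.40 − (+0.468))·2/0.0592 = -2.2973.
So 2·log[Ag⁺] = 1·log(0.00096) − log Q = -3.0177 − (-2.2973) = -0.7204; log[Ag⁺] = -0.7204 / 2 = -0.3602; [Ag⁺] = 10^(-0.3602) ≈ 0.44 M.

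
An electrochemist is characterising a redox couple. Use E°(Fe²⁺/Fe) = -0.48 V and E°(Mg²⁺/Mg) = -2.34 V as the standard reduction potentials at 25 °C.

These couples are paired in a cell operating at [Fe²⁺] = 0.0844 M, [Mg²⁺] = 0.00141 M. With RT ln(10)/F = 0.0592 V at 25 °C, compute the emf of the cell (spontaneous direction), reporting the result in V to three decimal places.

+1.913 V

Fe²⁺/Fe is the cathode (higher E°), Mg²⁺/Mg the anode: E°cell = -0.48 − (-2.34) = +1.86 V, n = 2.
Overall: Fe²⁺(aq) + Mg(s) → Fe(s) + Mg²⁺(aq)
Q = [Mg²⁺] / ([Fe²⁺]); log Q = -1.777.
E = E° − (0.0592/n) log Q = +1.86 − (0.0592/2)(-1.777) = +1.913 V.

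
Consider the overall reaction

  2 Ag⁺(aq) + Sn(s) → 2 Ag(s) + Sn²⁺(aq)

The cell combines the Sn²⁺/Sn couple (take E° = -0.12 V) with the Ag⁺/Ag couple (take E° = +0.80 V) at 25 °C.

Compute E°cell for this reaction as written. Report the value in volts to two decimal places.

The Ag⁺/Ag couple has the higher reduction potential, so it is the cathode; Sn²⁺/Sn is oxidised at the anode.
E°cell = E°(cathode) − E°(anode) = (+0.80) − (-0.12) = +0.92 V.

+0.92 V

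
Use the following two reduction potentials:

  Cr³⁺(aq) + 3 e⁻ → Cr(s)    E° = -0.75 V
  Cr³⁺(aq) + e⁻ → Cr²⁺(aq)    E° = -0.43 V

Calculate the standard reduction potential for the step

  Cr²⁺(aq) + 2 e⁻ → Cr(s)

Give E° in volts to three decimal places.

-0.910 V

Sequential free energies add, so n₃E°₃ = n₁E°₁ + n₂E°₂.
With n₃ = 3, and the known step contributing 1×(-0.43) V, the unknown satisfies 2·E° = 3×(-0.75) − 1×(-0.43) = -1.820.
E° = -1.820 / 2 = -0.910 V.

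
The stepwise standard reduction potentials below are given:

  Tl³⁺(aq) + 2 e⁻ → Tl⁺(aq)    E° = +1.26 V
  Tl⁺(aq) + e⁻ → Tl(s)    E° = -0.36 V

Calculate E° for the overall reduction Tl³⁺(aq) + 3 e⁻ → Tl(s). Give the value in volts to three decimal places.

Since ΔG° = −nFE° is additive over sequential reductions, n₃E°₃ = n₁E°₁ + n₂E°₂.
E°₃ = (2×+1.26 + 1×-0.36) / 3 = (+2.160) / 3 = +0.720 V.
E° values themselves are not directly additive — weighting by electron count is essential.

+0.720 V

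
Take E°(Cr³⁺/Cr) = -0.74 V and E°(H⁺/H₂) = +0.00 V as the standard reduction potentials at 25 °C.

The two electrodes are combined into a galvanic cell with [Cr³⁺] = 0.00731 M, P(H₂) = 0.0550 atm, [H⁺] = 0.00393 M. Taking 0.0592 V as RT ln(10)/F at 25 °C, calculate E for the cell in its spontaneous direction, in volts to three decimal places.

+0.677 V

H⁺/H₂ is the cathode (higher E°), Cr³⁺/Cr the anode: E°cell = +0.00 − (-0.74) = +0.74 V, n = 6.
Overall: 6 H⁺(aq) + 2 Cr(s) → 3 H₂(g) + 2 Cr³⁺(aq)
Q = P(H₂)^3·[Cr³⁺]^2 / ([H⁺]^6); log Q = 6.383.
E = E° − (0.0592/n) log Q = +0.74 − (0.0592/6)(6.383) = +0.677 V.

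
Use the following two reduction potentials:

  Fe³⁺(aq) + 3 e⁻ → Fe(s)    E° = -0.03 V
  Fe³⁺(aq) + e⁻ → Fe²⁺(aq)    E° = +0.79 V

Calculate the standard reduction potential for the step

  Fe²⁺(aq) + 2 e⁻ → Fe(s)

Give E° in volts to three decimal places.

-0.440 V

Sequential free energies add, so n₃E°₃ = n₁E°₁ + n₂E°₂.
With n₃ = 3, and the known step contributing 1×(+0.79) V, the unknown satisfies 2·E° = 3×(-0.03) − 1×(+0.79) = -0.880.
E° = -0.880 / 2 = -0.440 V.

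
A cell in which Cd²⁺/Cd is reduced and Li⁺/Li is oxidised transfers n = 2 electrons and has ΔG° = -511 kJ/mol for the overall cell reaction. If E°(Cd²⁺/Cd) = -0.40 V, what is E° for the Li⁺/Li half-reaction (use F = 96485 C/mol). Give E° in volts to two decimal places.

-3.05 V

E°cell = −ΔG°/(nF) = −(-511×10³)/((2)(96485)) = +2.648 V.
Since Cd²⁺/Cd is the cathode and Li⁺/Li the anode, E°cell = E°(Cd²⁺/Cd) − E°(Li⁺/Li).
So E°(Li⁺/Li) = E°(Cd²⁺/Cd) − E°cell = (-0.40) − (+2.648) = -3.05 V.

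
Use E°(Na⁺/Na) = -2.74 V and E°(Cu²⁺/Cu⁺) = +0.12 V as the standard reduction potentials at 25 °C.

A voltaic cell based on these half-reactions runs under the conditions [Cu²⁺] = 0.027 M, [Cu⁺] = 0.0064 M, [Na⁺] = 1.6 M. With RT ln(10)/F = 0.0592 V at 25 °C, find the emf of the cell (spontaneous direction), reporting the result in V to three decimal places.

+2.885 V

Cu²⁺/Cu⁺ is the cathode (higher E°), Na⁺/Na the anode: E°cell = +0.12 − (-2.74) = +2.86 V, n = 1.
Overall: Cu²⁺(aq) + Na(s) → Cu⁺(aq) + Na⁺(aq)
Q = [Cu⁺]·[Na⁺] / ([Cu²⁺]); log Q = -0.421.
E = E° − (0.0592/n) log Q = +2.86 − (0.0592/1)(-0.421) = +2.885 V.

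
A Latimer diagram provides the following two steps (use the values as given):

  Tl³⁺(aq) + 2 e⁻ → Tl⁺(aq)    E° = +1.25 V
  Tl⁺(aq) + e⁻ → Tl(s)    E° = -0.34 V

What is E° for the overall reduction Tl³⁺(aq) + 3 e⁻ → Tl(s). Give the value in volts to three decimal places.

+0.720 V

Since ΔG° = −nFE° is additive over sequential reductions, n₃E°₃ = n₁E°₁ + n₂E°₂.
E°₃ = (2×+1.25 + 1×-0.34) / 3 = (+2.160) / 3 = +0.720 V.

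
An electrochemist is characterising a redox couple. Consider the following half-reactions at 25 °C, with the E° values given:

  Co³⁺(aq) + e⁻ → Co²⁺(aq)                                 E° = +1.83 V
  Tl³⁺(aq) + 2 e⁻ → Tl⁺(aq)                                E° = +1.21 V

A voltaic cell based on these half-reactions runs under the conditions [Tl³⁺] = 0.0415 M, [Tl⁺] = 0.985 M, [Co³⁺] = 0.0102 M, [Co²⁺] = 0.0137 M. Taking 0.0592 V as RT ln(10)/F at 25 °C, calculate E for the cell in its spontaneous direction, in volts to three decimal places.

+0.653 V

Co³⁺/Co²⁺ is the cathode (higher E°), Tl³⁺/Tl⁺ the anode: E°cell = +1.83 − (+1.21) = +0.62 V, n = 2.
Overall: 2 Co³⁺(aq) + Tl⁺(aq) → 2 Co²⁺(aq) + Tl³⁺(aq)
Q = [Co²⁺]^2·[Tl³⁺] / ([Co³⁺]^2·[Tl⁺]); log Q = -1.119.
E = E° − (0.0592/n) log Q = +0.62 − (0.0592/2)(-1.119) = +0.653 V.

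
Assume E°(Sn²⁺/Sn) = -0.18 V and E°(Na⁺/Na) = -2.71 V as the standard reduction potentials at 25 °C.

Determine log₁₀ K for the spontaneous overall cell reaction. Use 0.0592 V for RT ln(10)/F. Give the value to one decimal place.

85.5

Cathode: Sn²⁺/Sn; anode: Na⁺/Na. E°cell = +2.53 V, n = 2.
log K = nE°cell / 0.0592 = (2)(+2.53) / 0.0592 = 85.5.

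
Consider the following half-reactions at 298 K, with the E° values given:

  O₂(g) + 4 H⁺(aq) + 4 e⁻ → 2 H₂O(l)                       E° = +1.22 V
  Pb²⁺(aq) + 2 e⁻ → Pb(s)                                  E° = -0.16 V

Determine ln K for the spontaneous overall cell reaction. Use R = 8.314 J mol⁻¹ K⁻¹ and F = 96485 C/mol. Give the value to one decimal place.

215.0

Cathode: O₂/H₂O; anode: Pb²⁺/Pb. E°cell = (+1.22) − (-0.16) = +1.38 V, with n = 4.
ΔG° = −nFE° = −RT ln K, so ln K = nFE°/(RT) = (4)(96485)(+1.38) / ((8.314)(298)) = 214.967.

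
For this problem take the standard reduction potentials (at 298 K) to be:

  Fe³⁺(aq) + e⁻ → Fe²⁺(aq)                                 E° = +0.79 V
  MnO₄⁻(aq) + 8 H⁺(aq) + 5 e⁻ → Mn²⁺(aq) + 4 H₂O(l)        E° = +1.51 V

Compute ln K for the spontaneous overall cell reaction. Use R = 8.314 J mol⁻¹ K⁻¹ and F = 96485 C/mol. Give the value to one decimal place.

Cathode: MnO₄⁻/Mn²⁺; anode: Fe³⁺/Fe²⁺. E°cell = (+1.51) − (+0.79) = +0.72 V, with n = 5.
ΔG° = −nFE° = −RT ln K, so ln K = nFE°/(RT) = (5)(96485)(+0.72) / ((8.314)(298)) = 140.196.

140.2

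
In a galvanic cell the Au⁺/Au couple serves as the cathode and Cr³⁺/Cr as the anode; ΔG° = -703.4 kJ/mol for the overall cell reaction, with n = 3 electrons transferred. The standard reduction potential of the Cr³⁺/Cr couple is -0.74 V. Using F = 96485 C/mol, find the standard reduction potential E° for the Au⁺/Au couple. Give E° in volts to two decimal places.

+1.69 V

E°cell = −ΔG°/(nF) = −(-703.4×10³)/((3)(96485)) = +2.430 V.
Since Au⁺/Au is the cathode and Cr³⁺/Cr the anode, E°cell = E°(Au⁺/Au) − E°(Cr³⁺/Cr).
So E°(Au⁺/Au) = E°cell + E°(Cr³⁺/Cr) = +2.430 + (-0.74) = +1.69 V.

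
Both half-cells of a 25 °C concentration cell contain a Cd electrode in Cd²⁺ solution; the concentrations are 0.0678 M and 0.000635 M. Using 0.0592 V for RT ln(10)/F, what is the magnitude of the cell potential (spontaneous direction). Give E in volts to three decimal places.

For a concentration cell E°cell = 0. The 0.0678 M side is the cathode (reduction is favoured where [Cd²⁺] is higher).
With n = 2, E = −(0.0592/2) log([Cd²⁺]ₐₙ/[Cd²⁺]꜀ₐₜ) = −(0.0592/2) log(0.000635/0.0678) = −(0.0592/2)(-2.028) = +0.060 V.

+0.060 V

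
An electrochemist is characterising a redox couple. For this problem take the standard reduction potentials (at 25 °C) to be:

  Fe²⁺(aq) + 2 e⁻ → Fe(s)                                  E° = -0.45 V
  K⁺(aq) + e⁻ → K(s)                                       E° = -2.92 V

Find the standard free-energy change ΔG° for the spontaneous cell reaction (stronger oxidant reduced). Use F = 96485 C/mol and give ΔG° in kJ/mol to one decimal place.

-476.6 kJ/mol

Fe²⁺/Fe (E° = -0.45 V) is the cathode; K⁺/K (E° = -2.92 V) is the anode, so E°cell = +2.47 V.
Balancing electrons gives n = 2 (lcm of 2 and 1).
ΔG° = −nFE° = −(2)(96485)(+2.47) = -476,636 J = -476.6 kJ/mol.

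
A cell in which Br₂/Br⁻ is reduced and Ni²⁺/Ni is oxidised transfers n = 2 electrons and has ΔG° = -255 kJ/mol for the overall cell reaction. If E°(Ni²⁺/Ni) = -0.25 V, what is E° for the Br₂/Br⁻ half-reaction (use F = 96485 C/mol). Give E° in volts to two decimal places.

+1.07 V

E°cell = −ΔG°/(nF) = −(-255×10³)/((2)(96485)) = +1.321 V.
Since Br₂/Br⁻ is the cathode and Ni²⁺/Ni the anode, E°cell = E°(Br₂/Br⁻) − E°(Ni²⁺/Ni).
So E°(Br₂/Br⁻) = E°cell + E°(Ni²⁺/Ni) = +1.321 + (-0.25) = +1.07 V.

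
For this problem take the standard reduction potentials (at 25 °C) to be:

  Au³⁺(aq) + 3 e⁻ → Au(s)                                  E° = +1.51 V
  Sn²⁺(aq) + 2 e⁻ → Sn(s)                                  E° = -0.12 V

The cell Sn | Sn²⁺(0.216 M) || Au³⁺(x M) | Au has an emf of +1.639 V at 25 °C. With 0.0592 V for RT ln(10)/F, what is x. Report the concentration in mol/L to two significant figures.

Au³⁺/Au is the cathode, Sn²⁺/Sn the anode: E°cell = +1.63 V, n = 6.
Overall reaction: 2 Au³⁺(aq) + 3 Sn(s) → 2 Au(s) + 3 Sn²⁺(aq); Q = [Sn²⁺]^3/[Au³⁺]^2.
From E = E° − (0.0592/n) log Q: log Q = (E° − E)·n/0.0592 = (+1.63 − (+1.639))·6/0.0592 = -0.9122.
So 2·log[Au³⁺] = 3·log(0.216) − log Q = -1.9966 − (-0.9122) = -1.0844; log[Au³⁺] = -1.0844 / 2 = -0.5422; [Au³⁺] = 10^(-0.5422) ≈ 0.29 M.

0.29 M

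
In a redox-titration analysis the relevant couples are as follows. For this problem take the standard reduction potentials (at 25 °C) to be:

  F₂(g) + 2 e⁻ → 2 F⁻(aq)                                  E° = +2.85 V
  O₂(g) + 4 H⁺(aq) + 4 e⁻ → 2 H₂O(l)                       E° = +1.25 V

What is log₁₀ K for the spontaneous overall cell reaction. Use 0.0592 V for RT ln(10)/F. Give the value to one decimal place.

Cathode: F₂/F⁻; anode: O₂/H₂O. E°cell = +1.60 V, n = 4.
log K = nE°cell / 0.0592 = (4)(+1.60) / 0.0592 = 108.1.

108.1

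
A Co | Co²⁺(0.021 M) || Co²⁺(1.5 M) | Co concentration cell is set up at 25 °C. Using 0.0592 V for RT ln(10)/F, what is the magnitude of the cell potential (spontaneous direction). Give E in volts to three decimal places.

For a concentration cell E°cell = 0. The 1.5 M side is the cathode (reduction is favoured where [Co²⁺] is higher).
With n = 2, E = −(0.0592/2) log([Co²⁺]ₐₙ/[Co²⁺]꜀ₐₜ) = −(0.0592/2) log(0.021/1.5) = −(0.0592/2)(-1.854) = +0.055 V.

+0.055 V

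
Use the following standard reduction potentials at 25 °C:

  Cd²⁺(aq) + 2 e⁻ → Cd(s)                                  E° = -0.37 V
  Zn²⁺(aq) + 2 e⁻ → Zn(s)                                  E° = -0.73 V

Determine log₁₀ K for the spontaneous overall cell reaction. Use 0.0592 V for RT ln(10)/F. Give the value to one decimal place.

12.2

Cathode: Cd²⁺/Cd; anode: Zn²⁺/Zn. E°cell = +0.36 V, n = 2.
log K = nE°cell / 0.0592 = (2)(+0.36) / 0.0592 = 12.2.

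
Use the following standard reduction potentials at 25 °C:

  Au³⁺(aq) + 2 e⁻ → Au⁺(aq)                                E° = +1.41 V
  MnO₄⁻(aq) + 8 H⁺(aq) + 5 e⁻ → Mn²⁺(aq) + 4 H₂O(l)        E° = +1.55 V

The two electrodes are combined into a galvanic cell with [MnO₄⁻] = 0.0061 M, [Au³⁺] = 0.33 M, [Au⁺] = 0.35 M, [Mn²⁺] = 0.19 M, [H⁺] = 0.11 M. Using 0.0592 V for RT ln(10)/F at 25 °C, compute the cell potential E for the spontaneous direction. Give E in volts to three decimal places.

MnO₄⁻/Mn²⁺ is the cathode (higher E°), Au³⁺/Au⁺ the anode: E°cell = +1.55 − (+1.41) = +0.14 V, n = 10.
Overall: 2 MnO₄⁻(aq) + 16 H⁺(aq) + 5 Au⁺(aq) → 2 Mn²⁺(aq) + 8 H₂O(l) + 5 Au³⁺(aq)
Q = [Mn²⁺]^2·[Au³⁺]^5 / ([MnO₄⁻]^2·[H⁺]^16·[Au⁺]^5); log Q = 18.197.
E = E° − (0.0592/n) log Q = +0.14 − (0.0592/10)(18.197) = +0.032 V.

+0.032 V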